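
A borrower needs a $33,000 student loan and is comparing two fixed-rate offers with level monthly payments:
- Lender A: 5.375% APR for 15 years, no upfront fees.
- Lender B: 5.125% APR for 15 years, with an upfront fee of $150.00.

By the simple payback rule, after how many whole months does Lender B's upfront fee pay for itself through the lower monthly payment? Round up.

35 months

Lender A: at 5.375% the monthly rate is 0.0044792, so the payment is 33,000 × 0.0044792 / (1 − 1.0044792^−180) = $267.45.
Lender B: monthly rate = 5.125%/12 = 0.0042708; payment = 33,000 × 0.0042708 / (1 − (1+0.0042708)^−180) = $263.12.
Monthly savings = $267.45 − $263.12 = $4.33.
Break-even = $150.00 / $4.33 = 34.64 → 35 months.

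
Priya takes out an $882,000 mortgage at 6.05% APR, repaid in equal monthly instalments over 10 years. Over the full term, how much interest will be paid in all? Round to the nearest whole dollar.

At 6.05% the monthly rate is 0.0050417, so the payment is 882,000 × 0.0050417 / (1 − 1.0050417^−120) = $9,814.17.
Total paid = 120 × $9,814.17 = $1,177,700.40; interest = $1,177,700.40 − $882,000 = $295,700.40.

$295,700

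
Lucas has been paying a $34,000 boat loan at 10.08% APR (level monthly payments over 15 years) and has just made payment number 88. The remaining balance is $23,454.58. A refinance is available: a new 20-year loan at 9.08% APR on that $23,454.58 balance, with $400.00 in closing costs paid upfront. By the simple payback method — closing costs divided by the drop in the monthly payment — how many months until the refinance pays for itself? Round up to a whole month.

Current payment = 34,000 × 10.08%/12 / (1 − (1+0.0084000)^−180) = $367.03.
Refinanced payment = 23,454.58 × 0.0075667 / (1 − (1+0.0075667)^−240) = $212.24.
Monthly savings = $367.03 − $212.24 = $154.79.
Break-even = $400.00 / $154.79 = 2.58 → 3 months.

3 months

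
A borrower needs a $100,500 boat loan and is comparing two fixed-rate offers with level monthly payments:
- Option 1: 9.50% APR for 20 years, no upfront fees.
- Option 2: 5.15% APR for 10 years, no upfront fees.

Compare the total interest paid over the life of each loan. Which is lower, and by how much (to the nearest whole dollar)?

Option 2 by $96,029

Option 1: at 9.50% the monthly rate is 0.0079167, so the payment is 100,500 × 0.0079167 / (1 − 1.0079167^−240) = $936.79.
Total interest on Option 1 = 240 × $936.79 − $100,500 = $124,329.60.
Option 2: at 5.15% the monthly rate is 0.0042917, so the payment is 100,500 × 0.0042917 / (1 − 1.0042917^−120) = $1,073.34.
Total interest on Option 2 = 120 × $1,073.34 − $100,500 = $28,300.80.
Option 2 is lower by $96,028.80.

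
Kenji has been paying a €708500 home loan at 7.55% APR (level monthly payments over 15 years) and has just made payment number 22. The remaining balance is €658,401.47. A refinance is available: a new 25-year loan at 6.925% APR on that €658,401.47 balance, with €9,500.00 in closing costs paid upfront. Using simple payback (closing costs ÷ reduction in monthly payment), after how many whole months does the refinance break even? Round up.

Current payment = 708,500 × 7.55%/12 / (1 − (1+0.0062917)^−180) = €6,588.03.
Refinanced payment = 658,401.47 × 0.0057708 / (1 − (1+0.0057708)^−300) = €4,621.99.
Monthly savings = €6,588.03 − €4,621.99 = €1,966.04.
Break-even = €9,500.00 / €1,966.04 = 4.83 → 5 months.

5 months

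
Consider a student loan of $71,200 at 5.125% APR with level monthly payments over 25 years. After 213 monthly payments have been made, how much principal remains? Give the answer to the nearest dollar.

With monthly rate i = 5.125%/12 = 0.0042708, the balance after k of n payments is P · [(1+i)^n − (1+i)^k] / [(1+i)^n − 1].
(1+0.0042708)^300 = 3.59132697 and (1+0.0042708)^213 = 2.47874021, so the balance is 71,200 × (3.59132697 − 2.47874021) / (3.59132697 − 1) = $30,569.73.

$30,570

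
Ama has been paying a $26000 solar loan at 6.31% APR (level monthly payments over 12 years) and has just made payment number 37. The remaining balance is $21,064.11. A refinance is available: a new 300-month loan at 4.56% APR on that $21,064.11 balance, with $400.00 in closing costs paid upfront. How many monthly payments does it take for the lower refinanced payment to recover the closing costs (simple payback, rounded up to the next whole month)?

Current payment = 26,000 × 6.31%/12 / (1 − (1+0.0052583)^−144) = $257.91.
Refinanced payment = 21,064.11 × 0.0038000 / (1 − (1+0.0038000)^−300) = $117.80.
Monthly savings = $257.91 − $117.80 = $140.11.
Break-even = $400.00 / $140.11 = 2.85 → 3 months.

3 months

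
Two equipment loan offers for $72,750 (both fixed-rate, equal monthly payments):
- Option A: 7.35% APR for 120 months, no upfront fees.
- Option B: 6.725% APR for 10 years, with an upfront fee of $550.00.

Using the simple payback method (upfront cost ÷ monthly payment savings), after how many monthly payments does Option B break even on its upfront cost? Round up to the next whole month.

24 months

Option A: at 7.35% the monthly rate is 0.0061250, so the payment is 72,750 × 0.0061250 / (1 − 1.0061250^−120) = $857.87.
Option B: at 6.725% the monthly rate is 0.0056042, so the payment is 72,750 × 0.0056042 / (1 − 1.0056042^−120) = $834.41.
Monthly savings = $857.87 − $834.41 = $23.46.
Break-even = $550.00 / $23.46 = 23.44 → 24 months.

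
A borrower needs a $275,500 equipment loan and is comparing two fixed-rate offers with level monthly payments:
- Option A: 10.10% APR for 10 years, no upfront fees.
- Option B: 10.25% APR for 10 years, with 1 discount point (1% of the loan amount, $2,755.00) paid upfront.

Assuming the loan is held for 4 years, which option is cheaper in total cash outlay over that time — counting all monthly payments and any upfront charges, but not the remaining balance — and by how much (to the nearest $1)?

Option A: at 10.10% the monthly rate is 0.0084167, so the payment is 275,500 × 0.0084167 / (1 − 1.0084167^−120) = $3,656.03.
Option B: monthly rate = 10.25%/12 = 0.0085417; payment = 275,500 × 0.0085417 / (1 − (1+0.0085417)^−120) = $3,679.00.
Over 48 months: Option A costs 48 × $3,656.03 = $175,489.44; Option B costs 48 × $3,679.00 + $2,755.00 = $179,347.00.
Option A is cheaper by $179,347.00 − $175,489.44 = $3,857.56.

Option A by $3,858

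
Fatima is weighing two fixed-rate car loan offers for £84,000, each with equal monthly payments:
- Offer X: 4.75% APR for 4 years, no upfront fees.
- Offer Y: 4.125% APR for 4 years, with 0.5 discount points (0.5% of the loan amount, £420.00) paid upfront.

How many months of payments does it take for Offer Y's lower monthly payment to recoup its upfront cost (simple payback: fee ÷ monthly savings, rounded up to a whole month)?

Offer X: monthly rate = 4.75%/12 = 0.0039583; payment = 84,000 × 0.0039583 / (1 − (1+0.0039583)^−48) = £1,924.96.
Offer Y: at 4.125% the monthly rate is 0.0034375, so the payment is 84,000 × 0.0034375 / (1 − 1.0034375^−48) = £1,901.34.
Monthly savings = £1,924.96 − £1,901.34 = £23.62.
Break-even = £420.00 / £23.62 = 17.78 → 18 months.

18 months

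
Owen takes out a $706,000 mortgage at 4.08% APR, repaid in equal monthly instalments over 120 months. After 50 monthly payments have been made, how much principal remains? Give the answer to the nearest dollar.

$446,269

With monthly rate i = 4.08%/12 = 0.0034000, the balance after k of n payments is P · [(1+i)^n − (1+i)^k] / [(1+i)^n − 1].
(1+0.0034000)^120 = 1.50276684 and (1+0.0034000)^50 = 1.18496312, so the balance is 706,000 × (1.50276684 − 1.18496312) / (1.50276684 − 1) = $446,269.34.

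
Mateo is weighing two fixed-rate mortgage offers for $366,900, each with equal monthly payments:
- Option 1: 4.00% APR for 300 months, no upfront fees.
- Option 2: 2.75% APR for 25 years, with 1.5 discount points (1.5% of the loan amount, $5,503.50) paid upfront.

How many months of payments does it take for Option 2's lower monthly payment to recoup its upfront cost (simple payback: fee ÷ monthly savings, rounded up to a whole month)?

23 months

Option 1: at 4.00% the monthly rate is 0.0033333, so the payment is 366,900 × 0.0033333 / (1 − 1.0033333^−300) = $1,936.63.
Option 2: at 2.75% the monthly rate is 0.0022917, so the payment is 366,900 × 0.0022917 / (1 − 1.0022917^−300) = $1,692.55.
Monthly savings = $1,936.63 − $1,692.55 = $244.08.
Break-even = $5,503.50 / $244.08 = 22.55 → 23 months.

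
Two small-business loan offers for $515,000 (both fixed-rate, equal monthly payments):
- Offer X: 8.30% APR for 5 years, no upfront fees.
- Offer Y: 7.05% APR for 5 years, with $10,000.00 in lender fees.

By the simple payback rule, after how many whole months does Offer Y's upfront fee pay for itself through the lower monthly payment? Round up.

33 months

Offer X: monthly rate = 8.3%/12 = 0.0069167; payment = 515,000 × 0.0069167 / (1 − (1+0.0069167)^−60) = $10,516.44.
Offer Y: monthly rate = 7.05%/12 = 0.0058750; payment = 515,000 × 0.0058750 / (1 − (1+0.0058750)^−60) = $10,209.77.
Monthly savings = $10,516.44 − $10,209.77 = $306.67.
Break-even = $10,000.00 / $306.67 = 32.61 → 33 months.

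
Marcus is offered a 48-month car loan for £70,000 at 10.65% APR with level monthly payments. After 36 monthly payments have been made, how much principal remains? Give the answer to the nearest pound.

With monthly rate i = 10.65%/12 = 0.0088750, the balance after k of n payments is P · [(1+i)^n − (1+i)^k] / [(1+i)^n − 1].
(1+0.0088750)^48 = 1.52824610 and (1+0.0088750)^36 = 1.37450072, so the balance is 70,000 × (1.52824610 − 1.37450072) / (1.52824610 − 1) = £20,373.41.

£20,373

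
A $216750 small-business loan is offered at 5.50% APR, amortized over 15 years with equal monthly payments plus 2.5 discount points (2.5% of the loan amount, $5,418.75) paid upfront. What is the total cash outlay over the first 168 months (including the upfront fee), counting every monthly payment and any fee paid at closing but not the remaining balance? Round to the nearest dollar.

$302,952

At 5.50% the monthly rate is 0.0045833, so the payment is 216,750 × 0.0045833 / (1 − 1.0045833^−180) = $1,771.03.
Total outlay = 168 × $1,771.03 + $5,418.75 = $302,951.79.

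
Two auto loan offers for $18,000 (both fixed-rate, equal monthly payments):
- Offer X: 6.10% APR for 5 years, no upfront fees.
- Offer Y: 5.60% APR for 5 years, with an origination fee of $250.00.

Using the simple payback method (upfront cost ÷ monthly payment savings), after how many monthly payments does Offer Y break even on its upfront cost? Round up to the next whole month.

Offer X: monthly rate = 6.1%/12 = 0.0050833; payment = 18,000 × 0.0050833 / (1 − (1+0.0050833)^−60) = $348.83.
Offer Y: at 5.60% the monthly rate is 0.0046667, so the payment is 18,000 × 0.0046667 / (1 − 1.0046667^−60) = $344.65.
Monthly savings = $348.83 − $344.65 = $4.18.
Break-even = $250.00 / $4.18 = 59.81 → 60 months.

60 months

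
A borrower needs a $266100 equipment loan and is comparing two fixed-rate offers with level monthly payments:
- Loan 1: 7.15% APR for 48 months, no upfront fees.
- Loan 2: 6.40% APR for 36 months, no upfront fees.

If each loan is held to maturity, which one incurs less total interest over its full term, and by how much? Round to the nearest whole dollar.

Loan 1: monthly rate = 7.15%/12 = 0.0059583; payment = 266,100 × 0.0059583 / (1 − (1+0.0059583)^−48) = $6,390.63.
Total interest on Loan 1 = 48 × $6,390.63 − $266,100 = $40,650.24.
Loan 2: at 6.40% the monthly rate is 0.0053333, so the payment is 266,100 × 0.0053333 / (1 − 1.0053333^−36) = $8,143.59.
Total interest on Loan 2 = 36 × $8,143.59 − $266,100 = $27,069.24.
Loan 2 is lower by $13,581.00.

Loan 2 by $13,581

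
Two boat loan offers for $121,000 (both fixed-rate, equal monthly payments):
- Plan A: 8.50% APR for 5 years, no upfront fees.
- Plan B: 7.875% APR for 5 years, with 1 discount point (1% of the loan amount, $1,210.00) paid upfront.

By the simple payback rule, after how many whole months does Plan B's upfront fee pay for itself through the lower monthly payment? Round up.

34 months

Plan A: monthly rate = 8.5%/12 = 0.0070833; payment = 121,000 × 0.0070833 / (1 − (1+0.0070833)^−60) = $2,482.50.
Plan B: at 7.875% the monthly rate is 0.0065625, so the payment is 121,000 × 0.0065625 / (1 − 1.0065625^−60) = $2,446.21.
Monthly savings = $2,482.50 − $2,446.21 = $36.29.
Break-even = $1,210.00 / $36.29 = 33.34 → 34 months.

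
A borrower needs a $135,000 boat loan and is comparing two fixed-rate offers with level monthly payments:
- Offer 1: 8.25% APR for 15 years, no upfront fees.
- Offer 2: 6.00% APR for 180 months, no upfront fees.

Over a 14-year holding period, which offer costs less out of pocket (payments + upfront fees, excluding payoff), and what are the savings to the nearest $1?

Offer 1: monthly rate = 8.25%/12 = 0.0068750; payment = 135,000 × 0.0068750 / (1 − (1+0.0068750)^−180) = $1,309.69.
Offer 2: monthly rate = 6%/12 = 0.0050000; payment = 135,000 × 0.0050000 / (1 − (1+0.0050000)^−180) = $1,139.21.
Over 168 months: Offer 1 costs 168 × $1,309.69 = $220,027.92; Offer 2 costs 168 × $1,139.21 = $191,387.28.
Offer 2 is cheaper by $220,027.92 − $191,387.28 = $28,640.64.

Offer 2 by $28,641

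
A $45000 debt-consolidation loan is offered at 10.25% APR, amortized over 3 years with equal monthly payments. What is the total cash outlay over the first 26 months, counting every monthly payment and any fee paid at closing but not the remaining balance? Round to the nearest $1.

At 10.25% the monthly rate is 0.0085417, so the payment is 45,000 × 0.0085417 / (1 − 1.0085417^−36) = $1,457.31.
Total outlay = 26 × $1,457.31 = $37,890.06.

$37,890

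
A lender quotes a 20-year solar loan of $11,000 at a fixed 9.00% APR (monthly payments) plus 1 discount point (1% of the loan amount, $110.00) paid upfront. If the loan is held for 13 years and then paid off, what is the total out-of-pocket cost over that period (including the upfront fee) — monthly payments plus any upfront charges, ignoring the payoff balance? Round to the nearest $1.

At 9.00% the monthly rate is 0.0075000, so the payment is 11,000 × 0.0075000 / (1 − 1.0075000^−240) = $98.97.
Total outlay = 156 × $98.97 + $110.00 = $15,549.32.

$15,549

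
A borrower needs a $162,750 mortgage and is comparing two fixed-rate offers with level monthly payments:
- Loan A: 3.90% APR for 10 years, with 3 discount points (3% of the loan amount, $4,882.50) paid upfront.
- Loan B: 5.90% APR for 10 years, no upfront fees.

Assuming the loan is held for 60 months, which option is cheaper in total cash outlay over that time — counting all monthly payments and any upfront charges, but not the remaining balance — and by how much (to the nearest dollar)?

Loan A: monthly rate = 3.9%/12 = 0.0032500; payment = 162,750 × 0.0032500 / (1 − (1+0.0032500)^−120) = $1,640.04.
Loan B: at 5.90% the monthly rate is 0.0049167, so the payment is 162,750 × 0.0049167 / (1 − 1.0049167^−120) = $1,798.70.
Over 60 months: Loan A costs 60 × $1,640.04 + $4,882.50 = $103,284.90; Loan B costs 60 × $1,798.70 = $107,922.00.
Loan A is cheaper by $107,922.00 − $103,284.90 = $4,637.10.

Loan A by $4,637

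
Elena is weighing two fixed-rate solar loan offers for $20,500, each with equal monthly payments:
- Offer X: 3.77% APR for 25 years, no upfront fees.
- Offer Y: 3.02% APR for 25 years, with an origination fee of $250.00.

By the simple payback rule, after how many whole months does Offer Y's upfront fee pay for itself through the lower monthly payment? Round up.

Offer X: at 3.77% the monthly rate is 0.0031417, so the payment is 20,500 × 0.0031417 / (1 − 1.0031417^−300) = $105.62.
Offer Y: monthly rate = 3.02%/12 = 0.0025167; payment = 20,500 × 0.0025167 / (1 − (1+0.0025167)^−300) = $97.43.
Monthly savings = $105.62 − $97.43 = $8.19.
Break-even = $250.00 / $8.19 = 30.53 → 31 months.

31 months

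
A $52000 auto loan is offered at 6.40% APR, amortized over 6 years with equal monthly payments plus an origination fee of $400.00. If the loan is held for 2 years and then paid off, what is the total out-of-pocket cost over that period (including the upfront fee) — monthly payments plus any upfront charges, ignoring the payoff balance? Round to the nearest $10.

Monthly rate = 6.4%/12 = 0.0053333; payment = 52,000 × 0.0053333 / (1 − (1+0.0053333)^−72) = $871.64.
Total outlay = 24 × $871.64 + $400.00 = $21,319.36.

$21,320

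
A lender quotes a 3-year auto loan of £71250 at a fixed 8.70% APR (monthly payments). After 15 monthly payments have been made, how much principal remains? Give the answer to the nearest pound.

£43,795

With monthly rate i = 8.7%/12 = 0.0072500, the balance after k of n payments is P · [(1+i)^n − (1+i)^k] / [(1+i)^n − 1].
(1+0.0072500)^36 = 1.29700586 and (1+0.0072500)^15 = 1.11444629, so the balance is 71,250 × (1.29700586 − 1.11444629) / (1.29700586 − 1) = £43,794.99.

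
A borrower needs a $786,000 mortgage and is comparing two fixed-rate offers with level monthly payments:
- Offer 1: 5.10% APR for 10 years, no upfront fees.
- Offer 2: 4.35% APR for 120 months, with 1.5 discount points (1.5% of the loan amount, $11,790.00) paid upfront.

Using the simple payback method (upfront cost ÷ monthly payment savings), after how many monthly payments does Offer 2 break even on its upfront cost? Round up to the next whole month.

Offer 1: at 5.10% the monthly rate is 0.0042500, so the payment is 786,000 × 0.0042500 / (1 − 1.0042500^−120) = $8,375.22.
Offer 2: at 4.35% the monthly rate is 0.0036250, so the payment is 786,000 × 0.0036250 / (1 − 1.0036250^−120) = $8,089.27.
Monthly savings = $8,375.22 − $8,089.27 = $285.95.
Break-even = $11,790.00 / $285.95 = 41.23 → 42 months.

42 months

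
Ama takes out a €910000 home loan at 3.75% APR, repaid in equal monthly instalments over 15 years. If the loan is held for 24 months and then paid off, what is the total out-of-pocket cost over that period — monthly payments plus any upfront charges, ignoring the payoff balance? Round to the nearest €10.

Monthly rate = 3.75%/12 = 0.0031250; payment = 910,000 × 0.0031250 / (1 − (1+0.0031250)^−180) = €6,617.72.
Total outlay = 24 × €6,617.72 = €158,825.28.

€158,830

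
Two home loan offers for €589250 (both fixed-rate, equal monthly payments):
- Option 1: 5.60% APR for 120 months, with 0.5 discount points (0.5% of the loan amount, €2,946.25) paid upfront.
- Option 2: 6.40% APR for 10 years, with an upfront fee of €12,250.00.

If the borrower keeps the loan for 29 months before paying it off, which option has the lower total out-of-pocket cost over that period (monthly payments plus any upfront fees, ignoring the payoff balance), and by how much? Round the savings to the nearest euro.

Option 1: at 5.60% the monthly rate is 0.0046667, so the payment is 589,250 × 0.0046667 / (1 − 1.0046667^−120) = €6,424.15.
Option 2: at 6.40% the monthly rate is 0.0053333, so the payment is 589,250 × 0.0053333 / (1 − 1.0053333^−120) = €6,660.87.
Over 29 months: Option 1 costs 29 × €6,424.15 + €2,946.25 = €189,246.60; Option 2 costs 29 × €6,660.87 + €12,250.00 = €205,415.23.
Option 1 is cheaper by €205,415.23 − €189,246.60 = €16,168.63.

Option 1 by €16,169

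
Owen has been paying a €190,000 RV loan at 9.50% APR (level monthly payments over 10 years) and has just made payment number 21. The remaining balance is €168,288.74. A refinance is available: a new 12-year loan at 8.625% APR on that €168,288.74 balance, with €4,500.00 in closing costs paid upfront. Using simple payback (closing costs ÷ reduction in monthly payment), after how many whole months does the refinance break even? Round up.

Current payment = 190,000 × 9.5%/12 / (1 − (1+0.0079167)^−120) = €2,458.55.
Refinanced payment = 168,288.74 × 0.0071875 / (1 − (1+0.0071875)^−144) = €1,879.81.
Monthly savings = €2,458.55 − €1,879.81 = €578.74.
Break-even = €4,500.00 / €578.74 = 7.78 → 8 months.

8 months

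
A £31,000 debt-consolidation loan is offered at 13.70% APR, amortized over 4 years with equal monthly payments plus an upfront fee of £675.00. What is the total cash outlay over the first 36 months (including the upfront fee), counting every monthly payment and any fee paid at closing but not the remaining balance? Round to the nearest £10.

At 13.70% the monthly rate is 0.0114167, so the payment is 31,000 × 0.0114167 / (1 − 1.0114167^−48) = £842.46.
Total outlay = 36 × £842.46 + £675.00 = £31,003.56.

£31,000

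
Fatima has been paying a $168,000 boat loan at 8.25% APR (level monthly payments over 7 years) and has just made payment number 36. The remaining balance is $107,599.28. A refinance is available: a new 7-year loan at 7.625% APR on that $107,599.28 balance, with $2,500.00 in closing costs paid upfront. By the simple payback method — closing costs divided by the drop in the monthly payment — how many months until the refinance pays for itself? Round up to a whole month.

Current payment = 168,000 × 8.25%/12 / (1 − (1+0.0068750)^−84) = $2,639.46.
Refinanced payment = 107,599.28 × 0.0063542 / (1 − (1+0.0063542)^−84) = $1,657.03.
Monthly savings = $2,639.46 − $1,657.03 = $982.43.
Break-even = $2,500.00 / $982.43 = 2.54 → 3 months.

3 months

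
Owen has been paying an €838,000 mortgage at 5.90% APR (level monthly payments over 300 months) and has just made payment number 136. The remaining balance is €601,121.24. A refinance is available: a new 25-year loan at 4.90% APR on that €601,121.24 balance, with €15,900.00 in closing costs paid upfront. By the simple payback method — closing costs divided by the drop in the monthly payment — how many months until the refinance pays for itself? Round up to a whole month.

9 months

Current payment = 838,000 × 5.9%/12 / (1 − (1+0.0049167)^−300) = €5,348.14.
Refinanced payment = 601,121.24 × 0.0040833 / (1 − (1+0.0040833)^−300) = €3,479.16.
Monthly savings = €5,348.14 − €3,479.16 = €1,868.98.
Break-even = €15,900.00 / €1,868.98 = 8.51 → 9 months.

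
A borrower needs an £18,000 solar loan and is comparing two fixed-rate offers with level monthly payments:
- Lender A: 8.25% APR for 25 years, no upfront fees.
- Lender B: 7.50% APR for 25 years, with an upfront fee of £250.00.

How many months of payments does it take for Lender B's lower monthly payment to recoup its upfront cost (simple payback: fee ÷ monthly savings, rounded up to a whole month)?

Lender A: at 8.25% the monthly rate is 0.0068750, so the payment is 18,000 × 0.0068750 / (1 − 1.0068750^−300) = £141.92.
Lender B: at 7.50% the monthly rate is 0.0062500, so the payment is 18,000 × 0.0062500 / (1 − 1.0062500^−300) = £133.02.
Monthly savings = £141.92 − £133.02 = £8.90.
Break-even = £250.00 / £8.90 = 28.09 → 29 months.

29 months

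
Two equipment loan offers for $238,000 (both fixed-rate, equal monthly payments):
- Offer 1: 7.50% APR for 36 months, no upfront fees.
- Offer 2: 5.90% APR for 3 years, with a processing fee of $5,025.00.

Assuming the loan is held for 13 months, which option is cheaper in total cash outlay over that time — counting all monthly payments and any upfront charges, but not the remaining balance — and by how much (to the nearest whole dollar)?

Offer 1 by $2,768

Offer 1: at 7.50% the monthly rate is 0.0062500, so the payment is 238,000 × 0.0062500 / (1 − 1.0062500^−36) = $7,403.28.
Offer 2: monthly rate = 5.9%/12 = 0.0049167; payment = 238,000 × 0.0049167 / (1 − (1+0.0049167)^−36) = $7,229.64.
Over 13 months: Offer 1 costs 13 × $7,403.28 = $96,242.64; Offer 2 costs 13 × $7,229.64 + $5,025.00 = $99,010.32.
Offer 1 is cheaper by $99,010.32 − $96,242.64 = $2,767.68.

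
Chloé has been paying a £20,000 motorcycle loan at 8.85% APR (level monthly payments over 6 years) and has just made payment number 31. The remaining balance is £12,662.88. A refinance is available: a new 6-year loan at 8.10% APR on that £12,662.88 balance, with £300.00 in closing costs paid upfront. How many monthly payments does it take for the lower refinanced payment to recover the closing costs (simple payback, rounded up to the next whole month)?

3 months

Current payment = 20,000 × 8.85%/12 / (1 − (1+0.0073750)^−72) = £359.02.
Refinanced payment = 12,662.88 × 0.0067500 / (1 − (1+0.0067500)^−72) = £222.64.
Monthly savings = £359.02 − £222.64 = £136.38.
Break-even = £300.00 / £136.38 = 2.20 → 3 months.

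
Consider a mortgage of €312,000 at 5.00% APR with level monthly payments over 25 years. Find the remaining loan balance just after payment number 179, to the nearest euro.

With monthly rate i = 5%/12 = 0.0041667, the balance after k of n payments is P · [(1+i)^n − (1+i)^k] / [(1+i)^n − 1].
(1+0.0041667)^300 = 3.48129045 and (1+0.0041667)^179 = 2.10493338, so the balance is 312,000 × (3.48129045 − 2.10493338) / (3.48129045 − 1) = €173,064.55.

€173,065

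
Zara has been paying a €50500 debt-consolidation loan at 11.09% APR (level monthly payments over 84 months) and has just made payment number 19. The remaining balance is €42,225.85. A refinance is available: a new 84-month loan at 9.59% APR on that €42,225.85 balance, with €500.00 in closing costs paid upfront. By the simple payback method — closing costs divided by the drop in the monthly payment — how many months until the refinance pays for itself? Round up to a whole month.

Current payment = 50,500 × 11.09%/12 / (1 − (1+0.0092417)^−84) = €867.07.
Refinanced payment = 42,225.85 × 0.0079917 / (1 − (1+0.0079917)^−84) = €692.09.
Monthly savings = €867.07 − €692.09 = €174.98.
Break-even = €500.00 / €174.98 = 2.86 → 3 months.

3 months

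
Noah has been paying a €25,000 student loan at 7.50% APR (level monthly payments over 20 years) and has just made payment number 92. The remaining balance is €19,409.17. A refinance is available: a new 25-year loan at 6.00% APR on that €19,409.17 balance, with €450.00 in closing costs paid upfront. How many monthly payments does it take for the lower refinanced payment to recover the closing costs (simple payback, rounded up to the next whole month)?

6 months

Current payment = 25,000 × 7.5%/12 / (1 − (1+0.0062500)^−240) = €201.40.
Refinanced payment = 19,409.17 × 0.0050000 / (1 − (1+0.0050000)^−300) = €125.05.
Monthly savings = €201.40 − €125.05 = €76.35.
Break-even = €450.00 / €76.35 = 5.89 → 6 months.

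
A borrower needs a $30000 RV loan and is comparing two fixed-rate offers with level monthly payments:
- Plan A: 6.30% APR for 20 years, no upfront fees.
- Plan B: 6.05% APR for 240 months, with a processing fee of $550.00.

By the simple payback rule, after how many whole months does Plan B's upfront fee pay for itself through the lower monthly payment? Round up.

127 months

Plan A: monthly rate = 6.3%/12 = 0.0052500; payment = 30,000 × 0.0052500 / (1 − (1+0.0052500)^−240) = $220.15.
Plan B: at 6.05% the monthly rate is 0.0050417, so the payment is 30,000 × 0.0050417 / (1 − 1.0050417^−240) = $215.80.
Monthly savings = $220.15 − $215.80 = $4.35.
Break-even = $550.00 / $4.35 = 126.44 → 127 months.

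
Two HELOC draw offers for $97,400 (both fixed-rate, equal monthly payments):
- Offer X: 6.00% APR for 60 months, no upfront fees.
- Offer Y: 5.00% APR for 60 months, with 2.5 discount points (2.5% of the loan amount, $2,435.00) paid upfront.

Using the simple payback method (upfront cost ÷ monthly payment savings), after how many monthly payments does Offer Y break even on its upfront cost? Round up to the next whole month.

55 months

Offer X: at 6.00% the monthly rate is 0.0050000, so the payment is 97,400 × 0.0050000 / (1 − 1.0050000^−60) = $1,883.01.
Offer Y: at 5.00% the monthly rate is 0.0041667, so the payment is 97,400 × 0.0041667 / (1 − 1.0041667^−60) = $1,838.06.
Monthly savings = $1,883.01 − $1,838.06 = $44.95.
Break-even = $2,435.00 / $44.95 = 54.17 → 55 months.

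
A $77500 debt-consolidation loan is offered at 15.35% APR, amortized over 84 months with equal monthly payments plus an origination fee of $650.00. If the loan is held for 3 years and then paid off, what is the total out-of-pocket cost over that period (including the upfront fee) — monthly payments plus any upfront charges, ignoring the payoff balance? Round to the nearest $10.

$55,040

Monthly rate = 15.35%/12 = 0.0127917; payment = 77,500 × 0.0127917 / (1 − (1+0.0127917)^−84) = $1,510.76.
Total outlay = 36 × $1,510.76 + $650.00 = $55,037.36.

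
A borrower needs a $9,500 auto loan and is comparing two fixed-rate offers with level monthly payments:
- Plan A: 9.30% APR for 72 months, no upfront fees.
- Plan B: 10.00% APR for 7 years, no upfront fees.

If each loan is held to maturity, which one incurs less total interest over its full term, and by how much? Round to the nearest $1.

Plan A by $816

Plan A: monthly rate = 9.3%/12 = 0.0077500; payment = 9,500 × 0.0077500 / (1 − (1+0.0077500)^−72) = $172.66.
Total interest on Plan A = 72 × $172.66 − $9,500 = $2,931.52.
Plan B: at 10.00% the monthly rate is 0.0083333, so the payment is 9,500 × 0.0083333 / (1 − 1.0083333^−84) = $157.71.
Total interest on Plan B = 84 × $157.71 − $9,500 = $3,747.64.
Plan A is lower by $816.12.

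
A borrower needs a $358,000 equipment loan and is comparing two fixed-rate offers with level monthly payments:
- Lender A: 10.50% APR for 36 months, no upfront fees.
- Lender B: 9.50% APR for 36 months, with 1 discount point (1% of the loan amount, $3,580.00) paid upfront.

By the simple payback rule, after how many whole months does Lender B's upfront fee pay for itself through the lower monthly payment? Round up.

Lender A: monthly rate = 10.5%/12 = 0.0087500; payment = 358,000 × 0.0087500 / (1 − (1+0.0087500)^−36) = $11,635.87.
Lender B: at 9.50% the monthly rate is 0.0079167, so the payment is 358,000 × 0.0079167 / (1 − 1.0079167^−36) = $11,467.80.
Monthly savings = $11,635.87 − $11,467.80 = $168.07.
Break-even = $3,580.00 / $168.07 = 21.30 → 22 months.

22 months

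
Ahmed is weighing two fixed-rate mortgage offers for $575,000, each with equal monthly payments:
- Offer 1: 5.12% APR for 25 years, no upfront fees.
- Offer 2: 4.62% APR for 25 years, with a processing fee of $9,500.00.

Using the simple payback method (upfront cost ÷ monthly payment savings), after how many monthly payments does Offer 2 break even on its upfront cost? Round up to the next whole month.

Offer 1: monthly rate = 5.12%/12 = 0.0042667; payment = 575,000 × 0.0042667 / (1 − (1+0.0042667)^−300) = $3,401.72.
Offer 2: monthly rate = 4.62%/12 = 0.0038500; payment = 575,000 × 0.0038500 / (1 − (1+0.0038500)^−300) = $3,235.33.
Monthly savings = $3,401.72 − $3,235.33 = $166.39.
Break-even = $9,500.00 / $166.39 = 57.09 → 58 months.

58 months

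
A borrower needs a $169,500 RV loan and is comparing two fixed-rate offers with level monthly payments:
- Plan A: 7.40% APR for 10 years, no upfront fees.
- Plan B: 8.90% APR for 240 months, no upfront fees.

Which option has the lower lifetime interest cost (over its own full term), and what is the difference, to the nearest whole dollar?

Plan A by $123,017

Plan A: monthly rate = 7.4%/12 = 0.0061667; payment = 169,500 × 0.0061667 / (1 − (1+0.0061667)^−120) = $2,003.16.
Total interest on Plan A = 120 × $2,003.16 − $169,500 = $70,879.20.
Plan B: monthly rate = 8.9%/12 = 0.0074167; payment = 169,500 × 0.0074167 / (1 − (1+0.0074167)^−240) = $1,514.15.
Total interest on Plan B = 240 × $1,514.15 − $169,500 = $193,896.00.
Plan A is lower by $123,016.80.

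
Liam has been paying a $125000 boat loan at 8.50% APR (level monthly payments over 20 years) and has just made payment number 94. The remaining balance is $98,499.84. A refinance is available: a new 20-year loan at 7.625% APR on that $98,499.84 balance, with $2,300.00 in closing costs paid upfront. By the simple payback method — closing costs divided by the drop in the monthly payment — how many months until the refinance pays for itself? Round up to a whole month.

Current payment = 125,000 × 8.5%/12 / (1 − (1+0.0070833)^−240) = $1,084.78.
Refinanced payment = 98,499.84 × 0.0063542 / (1 − (1+0.0063542)^−240) = $801.05.
Monthly savings = $1,084.78 − $801.05 = $283.73.
Break-even = $2,300.00 / $283.73 = 8.11 → 9 months.

9 months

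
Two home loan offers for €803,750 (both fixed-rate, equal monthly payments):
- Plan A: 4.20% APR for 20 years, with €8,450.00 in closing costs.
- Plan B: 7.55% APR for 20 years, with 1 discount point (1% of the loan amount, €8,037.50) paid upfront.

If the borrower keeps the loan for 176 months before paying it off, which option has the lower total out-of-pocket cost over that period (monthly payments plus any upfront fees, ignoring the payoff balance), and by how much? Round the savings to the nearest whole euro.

Plan A by €271,307

Plan A: monthly rate = 4.2%/12 = 0.0035000; payment = 803,750 × 0.0035000 / (1 − (1+0.0035000)^−240) = €4,955.69.
Plan B: monthly rate = 7.55%/12 = 0.0062917; payment = 803,750 × 0.0062917 / (1 − (1+0.0062917)^−240) = €6,499.55.
Over 176 months: Plan A costs 176 × €4,955.69 + €8,450.00 = €880,651.44; Plan B costs 176 × €6,499.55 + €8,037.50 = €1,151,958.30.
Plan A is cheaper by €1,151,958.30 − €880,651.44 = €271,306.86.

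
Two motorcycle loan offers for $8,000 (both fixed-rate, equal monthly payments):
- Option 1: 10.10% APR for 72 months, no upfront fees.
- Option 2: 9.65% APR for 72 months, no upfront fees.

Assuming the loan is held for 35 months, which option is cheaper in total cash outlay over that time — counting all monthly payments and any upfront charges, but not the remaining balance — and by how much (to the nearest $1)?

Option 2 by $63

Option 1: monthly rate = 10.1%/12 = 0.0084167; payment = 8,000 × 0.0084167 / (1 − (1+0.0084167)^−72) = $148.61.
Option 2: monthly rate = 9.65%/12 = 0.0080417; payment = 8,000 × 0.0080417 / (1 − (1+0.0080417)^−72) = $146.80.
Over 35 months: Option 1 costs 35 × $148.61 = $5,201.35; Option 2 costs 35 × $146.80 = $5,138.00.
Option 2 is cheaper by $5,201.35 − $5,138.00 = $63.35.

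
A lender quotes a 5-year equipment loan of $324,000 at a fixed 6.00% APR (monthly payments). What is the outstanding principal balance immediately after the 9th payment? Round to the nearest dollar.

With monthly rate i = 6%/12 = 0.0050000, the balance after k of n payments is P · [(1+i)^n − (1+i)^k] / [(1+i)^n − 1].
(1+0.0050000)^60 = 1.34885015 and (1+0.0050000)^9 = 1.04591058, so the balance is 324,000 × (1.34885015 − 1.04591058) / (1.34885015 − 1) = $281,359.84.

$281,360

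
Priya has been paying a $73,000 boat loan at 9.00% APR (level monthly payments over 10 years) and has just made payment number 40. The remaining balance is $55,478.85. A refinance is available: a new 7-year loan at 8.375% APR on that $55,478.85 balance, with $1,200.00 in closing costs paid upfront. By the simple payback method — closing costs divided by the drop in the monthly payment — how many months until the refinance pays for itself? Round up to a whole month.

25 months

Current payment = 73,000 × 9%/12 / (1 − (1+0.0075000)^−120) = $924.73.
Refinanced payment = 55,478.85 × 0.0069792 / (1 − (1+0.0069792)^−84) = $875.11.
Monthly savings = $924.73 − $875.11 = $49.62.
Break-even = $1,200.00 / $49.62 = 24.18 → 25 months.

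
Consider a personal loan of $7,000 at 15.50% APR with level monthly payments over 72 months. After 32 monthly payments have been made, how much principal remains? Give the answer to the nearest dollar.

With monthly rate i = 15.5%/12 = 0.0129167, the balance after k of n payments is P · [(1+i)^n − (1+i)^k] / [(1+i)^n − 1].
(1+0.0129167)^72 = 2.51946096 and (1+0.0129167)^32 = 1.50785280, so the balance is 7,000 × (2.51946096 − 1.50785280) / (2.51946096 − 1) = $4,660.37.

$4,660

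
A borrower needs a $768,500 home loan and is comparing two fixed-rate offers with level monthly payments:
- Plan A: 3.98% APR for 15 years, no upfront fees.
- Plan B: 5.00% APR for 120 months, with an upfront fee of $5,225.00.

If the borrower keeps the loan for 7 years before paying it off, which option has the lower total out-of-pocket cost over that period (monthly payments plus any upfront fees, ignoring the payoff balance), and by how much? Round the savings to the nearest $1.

Plan A by $213,069

Plan A: at 3.98% the monthly rate is 0.0033167, so the payment is 768,500 × 0.0033167 / (1 − 1.0033167^−180) = $5,676.80.
Plan B: at 5.00% the monthly rate is 0.0041667, so the payment is 768,500 × 0.0041667 / (1 − 1.0041667^−120) = $8,151.13.
Over 84 months: Plan A costs 84 × $5,676.80 = $476,851.20; Plan B costs 84 × $8,151.13 + $5,225.00 = $689,919.92.
Plan A is cheaper by $689,919.92 − $476,851.20 = $213,068.72.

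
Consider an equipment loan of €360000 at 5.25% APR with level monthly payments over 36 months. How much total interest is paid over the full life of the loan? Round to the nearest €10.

€29,880

At 5.25% the monthly rate is 0.0043750, so the payment is 360,000 × 0.0043750 / (1 − 1.0043750^−36) = €10,829.98.
Total paid = 36 × €10,829.98 = €389,879.28; interest = €389,879.28 − €360,000 = €29,879.28.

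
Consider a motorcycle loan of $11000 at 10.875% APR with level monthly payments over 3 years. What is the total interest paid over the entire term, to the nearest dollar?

$1,941

Monthly rate = 10.875%/12 = 0.0090625; payment = 11,000 × 0.0090625 / (1 − (1+0.0090625)^−36) = $359.48.
Total paid = 36 × $359.48 = $12,941.28; interest = $12,941.28 − $11,000 = $1,941.28.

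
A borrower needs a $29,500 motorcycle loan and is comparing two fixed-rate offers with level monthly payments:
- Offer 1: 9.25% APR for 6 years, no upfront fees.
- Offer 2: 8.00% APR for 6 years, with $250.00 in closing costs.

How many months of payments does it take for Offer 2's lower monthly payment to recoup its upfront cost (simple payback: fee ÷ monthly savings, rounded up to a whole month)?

14 months

Offer 1: at 9.25% the monthly rate is 0.0077083, so the payment is 29,500 × 0.0077083 / (1 − 1.0077083^−72) = $535.42.
Offer 2: monthly rate = 8%/12 = 0.0066667; payment = 29,500 × 0.0066667 / (1 − (1+0.0066667)^−72) = $517.23.
Monthly savings = $535.42 − $517.23 = $18.19.
Break-even = $250.00 / $18.19 = 13.74 → 14 months.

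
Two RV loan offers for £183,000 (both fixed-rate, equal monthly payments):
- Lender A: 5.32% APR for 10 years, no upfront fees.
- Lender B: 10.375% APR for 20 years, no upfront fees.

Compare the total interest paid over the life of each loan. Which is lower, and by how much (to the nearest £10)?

Lender A by £198,440

Lender A: monthly rate = 5.32%/12 = 0.0044333; payment = 183,000 × 0.0044333 / (1 − (1+0.0044333)^−120) = £1,969.75.
Total interest on Lender A = 120 × £1,969.75 − £183,000 = £53,370.00.
Lender B: monthly rate = 10.375%/12 = 0.0086458; payment = 183,000 × 0.0086458 / (1 − (1+0.0086458)^−240) = £1,811.70.
Total interest on Lender B = 240 × £1,811.70 − £183,000 = £251,808.00.
Lender A is lower by £198,438.00.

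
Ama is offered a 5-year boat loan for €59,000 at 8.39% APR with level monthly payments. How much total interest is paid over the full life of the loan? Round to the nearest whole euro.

€13,441

Monthly rate = 8.39%/12 = 0.0069917; payment = 59,000 × 0.0069917 / (1 − (1+0.0069917)^−60) = €1,207.35.
Total paid = 60 × €1,207.35 = €72,441.00; interest = €72,441.00 − €59,000 = €13,441.00.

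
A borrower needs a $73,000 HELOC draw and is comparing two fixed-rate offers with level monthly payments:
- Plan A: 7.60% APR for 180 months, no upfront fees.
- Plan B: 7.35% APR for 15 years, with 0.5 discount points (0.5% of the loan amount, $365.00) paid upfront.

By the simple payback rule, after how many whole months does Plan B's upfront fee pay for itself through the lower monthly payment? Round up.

36 months

Plan A: monthly rate = 7.6%/12 = 0.0063333; payment = 73,000 × 0.0063333 / (1 − (1+0.0063333)^−180) = $680.87.
Plan B: monthly rate = 7.35%/12 = 0.0061250; payment = 73,000 × 0.0061250 / (1 − (1+0.0061250)^−180) = $670.51.
Monthly savings = $680.87 − $670.51 = $10.36.
Break-even = $365.00 / $10.36 = 35.23 → 36 months.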